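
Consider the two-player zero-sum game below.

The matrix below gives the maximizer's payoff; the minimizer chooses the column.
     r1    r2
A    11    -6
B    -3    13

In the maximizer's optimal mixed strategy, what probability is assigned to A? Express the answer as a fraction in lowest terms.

Row minima are -6 and -3, so the maximizer's maximin is -3; column maxima are 11 and 13, so the minimizer's minimax is 11. These differ, so the equilibrium is in mixed strategies.
Let the maximizer play A with probability p. The minimizer is indifferent when 11p − 3(1−p) = −6p + 13(1−p), giving p = 16/33.

16/33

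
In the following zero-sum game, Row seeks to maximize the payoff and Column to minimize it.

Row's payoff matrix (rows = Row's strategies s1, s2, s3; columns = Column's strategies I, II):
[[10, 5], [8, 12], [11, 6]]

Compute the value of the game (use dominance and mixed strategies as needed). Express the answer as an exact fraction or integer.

Row s1 is strictly dominated by row s3, so Row never plays it.
The remaining 2×2 game on (s2, s3) × (I, II) has no saddle point. Let Row play s2 with probability p; indifference gives 8p + 11(1−p) = 12p + 6(1−p), so p = 5/9.
Similarly Column's optimal q on I is 2/3, and the value is 8·(2/3) + (12)·(1/3) = 28/3.

28/3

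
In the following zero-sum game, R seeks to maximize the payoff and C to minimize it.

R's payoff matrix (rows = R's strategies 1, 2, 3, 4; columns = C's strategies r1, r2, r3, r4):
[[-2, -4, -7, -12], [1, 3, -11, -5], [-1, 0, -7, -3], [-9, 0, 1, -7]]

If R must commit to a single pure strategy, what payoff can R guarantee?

-7

The worst-case payoff for each row is 1: -12, 2: -11, 3: -7, 4: -9.
The best of these is -7.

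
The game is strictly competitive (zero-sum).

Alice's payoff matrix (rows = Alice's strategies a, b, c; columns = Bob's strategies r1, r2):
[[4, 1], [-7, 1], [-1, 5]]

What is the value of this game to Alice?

7/3

Row b is strictly dominated by row c, so Alice never plays it.
The remaining 2×2 game on (a, c) × (r1, r2) has no saddle point. Let Alice play a with probability p; indifference gives 4p − (1−p) = p + 5(1−p), so p = 2/3.
Similarly Bob's optimal q on r1 is 4/9, and the value is 4·(4/9) + (1)·(5/9) = 7/3.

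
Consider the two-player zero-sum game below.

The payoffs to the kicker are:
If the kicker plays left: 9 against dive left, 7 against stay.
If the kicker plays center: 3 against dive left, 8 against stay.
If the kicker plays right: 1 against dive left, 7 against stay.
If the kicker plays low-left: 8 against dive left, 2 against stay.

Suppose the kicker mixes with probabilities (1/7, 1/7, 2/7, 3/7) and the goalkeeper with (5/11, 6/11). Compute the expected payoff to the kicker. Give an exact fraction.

400/77

Against (5/11, 6/11), each row's expected payoff is left: 87/11; center: 63/11; right: 47/11; low-left: 52/11.
Taking the (1/7, 1/7, 2/7, 3/7)-weighted average: (1/7)·(87/11) + (1/7)·(63/11) + (2/7)·(47/11) + (3/7)·(52/11) = 400/77.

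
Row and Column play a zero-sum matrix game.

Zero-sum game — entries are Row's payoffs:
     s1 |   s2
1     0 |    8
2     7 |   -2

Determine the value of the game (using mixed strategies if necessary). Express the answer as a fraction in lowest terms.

Row minima are 0 and -2, so Row's maximin is 0; column maxima are 7 and 8, so Column's minimax is 7. These differ, so the equilibrium is in mixed strategies.
Let Row play 1 with probability p. Column is indifferent when 7(1−p) = 8p − 2(1−p), giving p = 9/17.
Let Column play s1 with probability q. Row is indifferent when 8(1−q) = 7q − 2(1−q), giving q = 10/17.
The value is 0·(10/17) + (8)·(7/17) = 56/17.

56/17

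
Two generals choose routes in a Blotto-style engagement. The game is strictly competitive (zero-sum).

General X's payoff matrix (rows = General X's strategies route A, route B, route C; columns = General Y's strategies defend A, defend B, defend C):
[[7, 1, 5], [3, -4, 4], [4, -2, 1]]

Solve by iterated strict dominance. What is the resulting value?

Row route B is strictly dominated by row route A (7>3, 1>-4, 5>4); eliminate route B.
Row route C is strictly dominated by row route A (7>4, 1>-2, 5>1); eliminate route C.
Column defend A is strictly dominated by defend B for General Y (1<7); eliminate defend A.
Column defend C is strictly dominated by defend B for General Y (1<5); eliminate defend C.
Only (route A, defend B) remains, with payoff 1.

1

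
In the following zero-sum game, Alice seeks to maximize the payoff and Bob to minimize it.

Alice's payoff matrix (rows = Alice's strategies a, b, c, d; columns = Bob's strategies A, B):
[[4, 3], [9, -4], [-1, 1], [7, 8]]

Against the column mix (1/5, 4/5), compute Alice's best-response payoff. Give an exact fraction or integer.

39/5

a: (4)·(1/5) + (3)·(4/5) = 16/5.
b: (9)·(1/5) + (-4)·(4/5) = -7/5.
c: (-1)·(1/5) + (1)·(4/5) = 3/5.
d: (7)·(1/5) + (8)·(4/5) = 39/5.
The best pure response is d with expected payoff 39/5.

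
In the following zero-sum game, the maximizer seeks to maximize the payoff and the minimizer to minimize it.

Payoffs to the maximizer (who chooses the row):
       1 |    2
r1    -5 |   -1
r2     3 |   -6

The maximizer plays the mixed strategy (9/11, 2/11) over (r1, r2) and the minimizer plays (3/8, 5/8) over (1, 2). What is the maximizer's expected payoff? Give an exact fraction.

-111/44

Against (3/8, 5/8), each row's expected payoff is r1: -5/2; r2: -21/8.
Taking the (9/11, 2/11)-weighted average: (9/11)·(-5/2) + (2/11)·(-21/8) = -111/44.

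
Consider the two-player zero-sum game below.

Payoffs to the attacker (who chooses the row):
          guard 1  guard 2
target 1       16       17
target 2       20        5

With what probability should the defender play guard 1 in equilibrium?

3/4

Row minima are 16 and 5, so the attacker's maximin is 16; column maxima are 20 and 17, so the defender's minimax is 17. These differ, so the equilibrium is in mixed strategies.
Let the defender play guard 1 with probability q. The attacker is indifferent when 16q + 17(1−q) = 20q + 5(1−q), giving q = 3/4.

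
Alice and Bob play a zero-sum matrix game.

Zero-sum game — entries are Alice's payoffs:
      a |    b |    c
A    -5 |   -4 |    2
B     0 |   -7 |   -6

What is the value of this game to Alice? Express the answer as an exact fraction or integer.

-35/8

Column c is strictly dominated by b for Bob (it gives Alice more in every row).
The remaining 2×2 game on (A, B) × (a, b) has no saddle point. Let Alice play A with probability p; indifference gives −5p = −4p − 7(1−p), so p = 7/8.
Similarly Bob's optimal q on a is 3/8, and the value is -5·(3/8) + (-4)·(5/8) = -35/8.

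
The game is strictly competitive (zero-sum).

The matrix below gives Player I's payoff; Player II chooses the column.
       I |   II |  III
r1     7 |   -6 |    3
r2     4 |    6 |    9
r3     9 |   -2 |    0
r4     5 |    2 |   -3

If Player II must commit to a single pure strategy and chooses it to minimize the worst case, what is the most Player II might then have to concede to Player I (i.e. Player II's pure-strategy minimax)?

The worst case (largest entry) in each column is I: 9, II: 6, III: 9.
The best (smallest) of these is 6.

6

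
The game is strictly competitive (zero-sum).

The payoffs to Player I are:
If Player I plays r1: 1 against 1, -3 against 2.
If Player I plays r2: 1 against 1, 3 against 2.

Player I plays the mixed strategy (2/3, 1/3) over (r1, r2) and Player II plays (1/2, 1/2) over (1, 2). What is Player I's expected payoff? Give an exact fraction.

0

Against (1/2, 1/2), each row's expected payoff is r1: -1; r2: 2.
Taking the (2/3, 1/3)-weighted average: (2/3)·(-1) + (1/3)·(2) = 0.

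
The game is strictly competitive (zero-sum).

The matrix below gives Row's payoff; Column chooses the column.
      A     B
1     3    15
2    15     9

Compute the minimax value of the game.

Row minima are 3 and 9, so Row's maximin is 9; column maxima are 15 and 15, so Column's minimax is 15. These differ, so the equilibrium is in mixed strategies.
Let Row play 1 with probability p. Column is indifferent when 3p + 15(1−p) = 15p + 9(1−p), giving p = 1/3.
Let Column play A with probability q. Row is indifferent when 3q + 15(1−q) = 15q + 9(1−q), giving q = 1/3.
The value is 3·(1/3) + (15)·(2/3) = 11.

11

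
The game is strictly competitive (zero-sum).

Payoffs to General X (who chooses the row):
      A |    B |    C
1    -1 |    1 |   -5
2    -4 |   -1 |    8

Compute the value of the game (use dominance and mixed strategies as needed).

-7/4

Column B is strictly dominated by A for General Y (it gives General X more in every row).
The remaining 2×2 game on (1, 2) × (A, C) has no saddle point. Let General X play 1 with probability p; indifference gives −p − 4(1−p) = −5p + 8(1−p), so p = 3/4.
Similarly General Y's optimal q on A is 13/16, and the value is -1·(13/16) + (-5)·(3/16) = -7/4.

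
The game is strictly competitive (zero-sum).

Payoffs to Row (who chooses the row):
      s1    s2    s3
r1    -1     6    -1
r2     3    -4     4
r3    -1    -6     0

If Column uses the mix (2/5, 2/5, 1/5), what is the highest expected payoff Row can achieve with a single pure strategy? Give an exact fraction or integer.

9/5

r1: (-1)·(2/5) + (6)·(2/5) + (-1)·(1/5) = 9/5.
r2: (3)·(2/5) + (-4)·(2/5) + (4)·(1/5) = 2/5.
r3: (-1)·(2/5) + (-6)·(2/5) + (0)·(1/5) = -14/5.
The best pure response is r1 with expected payoff 9/5.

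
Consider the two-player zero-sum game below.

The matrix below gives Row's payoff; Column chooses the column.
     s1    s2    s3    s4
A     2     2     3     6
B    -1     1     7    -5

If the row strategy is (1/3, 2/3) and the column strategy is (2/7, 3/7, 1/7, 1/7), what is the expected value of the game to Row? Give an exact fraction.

25/21

Against (2/7, 3/7, 1/7, 1/7), each row's expected payoff is A: 19/7; B: 3/7.
Taking the (1/3, 2/3)-weighted average: (1/3)·(19/7) + (2/3)·(3/7) = 25/21.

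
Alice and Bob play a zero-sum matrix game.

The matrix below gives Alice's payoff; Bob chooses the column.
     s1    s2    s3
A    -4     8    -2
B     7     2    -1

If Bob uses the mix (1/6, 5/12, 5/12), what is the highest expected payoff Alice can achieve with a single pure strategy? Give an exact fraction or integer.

A: (-4)·(1/6) + (8)·(5/12) + (-2)·(5/12) = 11/6.
B: (7)·(1/6) + (2)·(5/12) + (-1)·(5/12) = 19/12.
The best pure response is A with expected payoff 11/6.

11/6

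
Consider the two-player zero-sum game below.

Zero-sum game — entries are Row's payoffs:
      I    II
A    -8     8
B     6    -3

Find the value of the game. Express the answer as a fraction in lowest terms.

24/25

Row minima are -8 and -3, so Row's maximin is -3; column maxima are 6 and 8, so Column's minimax is 6. These differ, so the equilibrium is in mixed strategies.
Let Row play A with probability p. Column is indifferent when −8p + 6(1−p) = 8p − 3(1−p), giving p = 9/25.
Let Column play I with probability q. Row is indifferent when −8q + 8(1−q) = 6q − 3(1−q), giving q = 11/25.
The value is -8·(11/25) + (8)·(14/25) = 24/25.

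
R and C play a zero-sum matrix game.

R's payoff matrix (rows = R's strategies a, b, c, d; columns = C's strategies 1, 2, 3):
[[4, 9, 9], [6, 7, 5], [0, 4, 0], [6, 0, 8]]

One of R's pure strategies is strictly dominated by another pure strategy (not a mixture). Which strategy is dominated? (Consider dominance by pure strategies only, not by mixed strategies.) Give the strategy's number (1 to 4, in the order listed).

Compare c with a: 4 > 0, 9 > 4, 9 > 0.
So a strictly dominates c for R; c is strictly dominated.

3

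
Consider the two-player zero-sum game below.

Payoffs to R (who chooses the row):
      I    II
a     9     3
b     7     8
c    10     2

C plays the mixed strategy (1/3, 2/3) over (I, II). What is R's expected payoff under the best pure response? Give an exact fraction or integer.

a: (9)·(1/3) + (3)·(2/3) = 5.
b: (7)·(1/3) + (8)·(2/3) = 23/3.
c: (10)·(1/3) + (2)·(2/3) = 14/3.
The best pure response is b with expected payoff 23/3.

23/3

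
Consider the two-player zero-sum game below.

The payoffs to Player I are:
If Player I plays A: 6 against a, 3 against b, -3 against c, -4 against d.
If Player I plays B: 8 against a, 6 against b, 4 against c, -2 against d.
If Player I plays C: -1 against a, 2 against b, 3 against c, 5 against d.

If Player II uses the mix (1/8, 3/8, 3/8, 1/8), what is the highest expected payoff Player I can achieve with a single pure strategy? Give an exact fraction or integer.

9/2

A: (6)·(1/8) + (3)·(3/8) + (-3)·(3/8) + (-4)·(1/8) = 1/4.
B: (8)·(1/8) + (6)·(3/8) + (4)·(3/8) + (-2)·(1/8) = 9/2.
C: (-1)·(1/8) + (2)·(3/8) + (3)·(3/8) + (5)·(1/8) = 19/8.
The best pure response is B with expected payoff 9/2.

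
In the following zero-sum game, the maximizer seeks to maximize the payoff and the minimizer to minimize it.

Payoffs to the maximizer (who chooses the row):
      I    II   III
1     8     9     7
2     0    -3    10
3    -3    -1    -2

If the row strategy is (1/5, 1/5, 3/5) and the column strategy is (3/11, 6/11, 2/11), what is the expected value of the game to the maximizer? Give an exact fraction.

37/55

Against (3/11, 6/11, 2/11), each row's expected payoff is 1: 92/11; 2: 2/11; 3: -19/11.
Taking the (1/5, 1/5, 3/5)-weighted average: (1/5)·(92/11) + (1/5)·(2/11) + (3/5)·(-19/11) = 37/55.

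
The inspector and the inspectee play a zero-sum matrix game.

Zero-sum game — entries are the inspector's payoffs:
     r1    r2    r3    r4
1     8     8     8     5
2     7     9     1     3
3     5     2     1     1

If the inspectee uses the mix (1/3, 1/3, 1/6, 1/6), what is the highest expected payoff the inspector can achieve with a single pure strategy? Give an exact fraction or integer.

1: (8)·(1/3) + (8)·(1/3) + (8)·(1/6) + (5)·(1/6) = 15/2.
2: (7)·(1/3) + (9)·(1/3) + (1)·(1/6) + (3)·(1/6) = 6.
3: (5)·(1/3) + (2)·(1/3) + (1)·(1/6) + (1)·(1/6) = 8/3.
The best pure response is 1 with expected payoff 15/2.

15/2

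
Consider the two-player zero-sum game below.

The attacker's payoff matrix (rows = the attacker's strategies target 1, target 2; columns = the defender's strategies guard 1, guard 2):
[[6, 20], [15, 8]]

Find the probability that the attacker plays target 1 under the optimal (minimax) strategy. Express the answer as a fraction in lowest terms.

1/3

Row minima are 6 and 8, so the attacker's maximin is 8; column maxima are 15 and 20, so the defender's minimax is 15. These differ, so the equilibrium is in mixed strategies.
Let the attacker play target 1 with probability p. The defender is indifferent when 6p + 15(1−p) = 20p + 8(1−p), giving p = 1/3.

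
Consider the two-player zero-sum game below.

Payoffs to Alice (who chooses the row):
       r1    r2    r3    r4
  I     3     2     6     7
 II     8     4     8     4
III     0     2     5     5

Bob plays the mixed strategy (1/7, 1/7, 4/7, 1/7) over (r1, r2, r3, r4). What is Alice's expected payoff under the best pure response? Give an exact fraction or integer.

I: (3)·(1/7) + (2)·(1/7) + (6)·(4/7) + (7)·(1/7) = 36/7.
II: (8)·(1/7) + (4)·(1/7) + (8)·(4/7) + (4)·(1/7) = 48/7.
III: (0)·(1/7) + (2)·(1/7) + (5)·(4/7) + (5)·(1/7) = 27/7.
The best pure response is II with expected payoff 48/7.

48/7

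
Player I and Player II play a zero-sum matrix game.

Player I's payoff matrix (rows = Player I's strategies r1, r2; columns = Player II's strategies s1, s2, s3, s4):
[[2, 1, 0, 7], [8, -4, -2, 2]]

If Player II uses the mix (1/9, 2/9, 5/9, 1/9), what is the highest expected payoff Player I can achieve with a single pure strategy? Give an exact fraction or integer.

r1: (2)·(1/9) + (1)·(2/9) + (0)·(5/9) + (7)·(1/9) = 11/9.
r2: (8)·(1/9) + (-4)·(2/9) + (-2)·(5/9) + (2)·(1/9) = -8/9.
The best pure response is r1 with expected payoff 11/9.

11/9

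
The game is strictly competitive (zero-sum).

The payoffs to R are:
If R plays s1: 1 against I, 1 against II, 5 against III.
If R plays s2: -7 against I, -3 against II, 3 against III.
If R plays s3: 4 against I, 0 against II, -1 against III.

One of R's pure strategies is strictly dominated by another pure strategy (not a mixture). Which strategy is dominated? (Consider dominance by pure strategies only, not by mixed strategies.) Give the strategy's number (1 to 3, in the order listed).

Compare s2 with s1: 1 > -7, 1 > -3, 5 > 3.
So s1 strictly dominates s2 for R; s2 is strictly dominated.

2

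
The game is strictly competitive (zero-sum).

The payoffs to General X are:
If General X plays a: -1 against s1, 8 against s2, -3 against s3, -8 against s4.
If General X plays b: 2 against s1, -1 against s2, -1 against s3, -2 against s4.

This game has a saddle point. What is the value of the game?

-2

Row minima: -8, -2 → General X's maximin is -2.
Column maxima: 2, 8, -1, -2 → General Y's minimax is -2.
They coincide at (b, s4), so the value is -2.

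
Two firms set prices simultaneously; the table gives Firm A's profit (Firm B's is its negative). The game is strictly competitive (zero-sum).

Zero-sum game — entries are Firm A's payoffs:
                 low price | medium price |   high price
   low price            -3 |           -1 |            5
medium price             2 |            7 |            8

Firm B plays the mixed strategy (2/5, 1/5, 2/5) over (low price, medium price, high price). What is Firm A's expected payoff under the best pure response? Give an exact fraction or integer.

low price: (-3)·(2/5) + (-1)·(1/5) + (5)·(2/5) = 3/5.
medium price: (2)·(2/5) + (7)·(1/5) + (8)·(2/5) = 27/5.
The best pure response is medium price with expected payoff 27/5.

27/5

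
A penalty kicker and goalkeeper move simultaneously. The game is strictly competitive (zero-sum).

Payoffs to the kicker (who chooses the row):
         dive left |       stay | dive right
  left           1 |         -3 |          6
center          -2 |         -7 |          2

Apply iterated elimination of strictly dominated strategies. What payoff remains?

Column dive right is strictly dominated by dive left for the goalkeeper (1<6, -2<2); eliminate dive right.
Column dive left is strictly dominated by stay for the goalkeeper (-3<1, -7<-2); eliminate dive left.
Row center is strictly dominated by row left (-3>-7); eliminate center.
Only (left, stay) remains, with payoff -3.

-3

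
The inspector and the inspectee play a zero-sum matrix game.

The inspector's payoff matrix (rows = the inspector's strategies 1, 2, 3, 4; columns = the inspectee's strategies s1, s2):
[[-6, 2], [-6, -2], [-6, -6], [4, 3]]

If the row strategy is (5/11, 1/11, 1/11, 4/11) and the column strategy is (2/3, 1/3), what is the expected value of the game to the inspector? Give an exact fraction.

-38/33

Against (2/3, 1/3), each row's expected payoff is 1: -10/3; 2: -14/3; 3: -6; 4: 11/3.
Taking the (5/11, 1/11, 1/11, 4/11)-weighted average: (5/11)·(-10/3) + (1/11)·(-14/3) + (1/11)·(-6) + (4/11)·(11/3) = -38/33.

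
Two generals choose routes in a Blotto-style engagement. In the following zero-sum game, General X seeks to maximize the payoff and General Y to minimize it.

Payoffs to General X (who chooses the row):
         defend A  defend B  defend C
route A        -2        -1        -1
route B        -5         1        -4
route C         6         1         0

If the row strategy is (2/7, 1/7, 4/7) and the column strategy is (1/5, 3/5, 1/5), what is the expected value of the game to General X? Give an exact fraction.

Against (1/5, 3/5, 1/5), each row's expected payoff is route A: -6/5; route B: -6/5; route C: 9/5.
Taking the (2/7, 1/7, 4/7)-weighted average: (2/7)·(-6/5) + (1/7)·(-6/5) + (4/7)·(9/5) = 18/35.

18/35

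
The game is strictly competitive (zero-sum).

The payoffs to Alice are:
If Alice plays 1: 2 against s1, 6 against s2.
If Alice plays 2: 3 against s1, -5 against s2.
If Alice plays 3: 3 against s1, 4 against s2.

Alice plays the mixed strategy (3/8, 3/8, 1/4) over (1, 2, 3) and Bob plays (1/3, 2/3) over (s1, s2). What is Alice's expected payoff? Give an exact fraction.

43/24

Against (1/3, 2/3), each row's expected payoff is 1: 14/3; 2: -7/3; 3: 11/3.
Taking the (3/8, 3/8, 1/4)-weighted average: (3/8)·(14/3) + (3/8)·(-7/3) + (1/4)·(11/3) = 43/24.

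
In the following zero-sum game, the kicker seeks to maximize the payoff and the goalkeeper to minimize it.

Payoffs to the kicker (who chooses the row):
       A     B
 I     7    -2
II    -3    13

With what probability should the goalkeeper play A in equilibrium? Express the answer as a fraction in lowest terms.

3/5

Row minima are -2 and -3, so the kicker's maximin is -2; column maxima are 7 and 13, so the goalkeeper's minimax is 7. These differ, so the equilibrium is in mixed strategies.
Let the goalkeeper play A with probability q. The kicker is indifferent when 7q − 2(1−q) = −3q + 13(1−q), giving q = 3/5.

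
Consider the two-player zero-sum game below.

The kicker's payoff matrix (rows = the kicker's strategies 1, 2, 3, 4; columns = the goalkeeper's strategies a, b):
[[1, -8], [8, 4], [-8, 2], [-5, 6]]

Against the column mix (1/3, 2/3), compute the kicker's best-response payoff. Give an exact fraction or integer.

16/3

1: (1)·(1/3) + (-8)·(2/3) = -5.
2: (8)·(1/3) + (4)·(2/3) = 16/3.
3: (-8)·(1/3) + (2)·(2/3) = -4/3.
4: (-5)·(1/3) + (6)·(2/3) = 7/3.
The best pure response is 2 with expected payoff 16/3.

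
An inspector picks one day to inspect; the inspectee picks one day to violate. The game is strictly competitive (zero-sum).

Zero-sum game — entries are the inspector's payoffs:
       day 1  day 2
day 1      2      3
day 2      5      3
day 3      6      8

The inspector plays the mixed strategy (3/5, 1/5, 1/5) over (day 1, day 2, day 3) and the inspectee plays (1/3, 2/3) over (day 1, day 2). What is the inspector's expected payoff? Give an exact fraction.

Against (1/3, 2/3), each row's expected payoff is day 1: 8/3; day 2: 11/3; day 3: 22/3.
Taking the (3/5, 1/5, 1/5)-weighted average: (3/5)·(8/3) + (1/5)·(11/3) + (1/5)·(22/3) = 19/5.

19/5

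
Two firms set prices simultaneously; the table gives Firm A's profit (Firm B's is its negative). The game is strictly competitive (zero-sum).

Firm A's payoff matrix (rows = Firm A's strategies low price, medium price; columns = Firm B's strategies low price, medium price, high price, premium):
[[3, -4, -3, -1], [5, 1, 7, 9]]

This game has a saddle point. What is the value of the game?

1

Row minima: -4, 1 → Firm A's maximin is 1.
Column maxima: 5, 1, 7, 9 → Firm B's minimax is 1.
They coincide at (medium price, medium price), so the value is 1.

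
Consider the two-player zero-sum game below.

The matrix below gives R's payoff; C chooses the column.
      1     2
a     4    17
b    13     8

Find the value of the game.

21/2

Row minima are 4 and 8, so R's maximin is 8; column maxima are 13 and 17, so C's minimax is 13. These differ, so the equilibrium is in mixed strategies.
Let R play a with probability p. C is indifferent when 4p + 13(1−p) = 17p + 8(1−p), giving p = 5/18.
Let C play 1 with probability q. R is indifferent when 4q + 17(1−q) = 13q + 8(1−q), giving q = 1/2.
The value is 4·(1/2) + (17)·(1/2) = 21/2.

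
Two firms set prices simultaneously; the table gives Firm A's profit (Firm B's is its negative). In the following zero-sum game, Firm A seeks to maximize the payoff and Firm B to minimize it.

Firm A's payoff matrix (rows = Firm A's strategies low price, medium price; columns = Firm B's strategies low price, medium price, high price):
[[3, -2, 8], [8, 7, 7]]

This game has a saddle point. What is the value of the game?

7

Row minima: -2, 7 → Firm A's maximin is 7.
Column maxima: 8, 7, 8 → Firm B's minimax is 7.
They coincide at (medium price, medium price), so the value is 7.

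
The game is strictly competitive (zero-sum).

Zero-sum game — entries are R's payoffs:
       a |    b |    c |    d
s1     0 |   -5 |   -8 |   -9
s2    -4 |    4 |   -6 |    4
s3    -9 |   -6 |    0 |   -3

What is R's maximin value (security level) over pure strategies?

The worst-case payoff for each row is s1: -9, s2: -6, s3: -9.
The best of these is -6.

-6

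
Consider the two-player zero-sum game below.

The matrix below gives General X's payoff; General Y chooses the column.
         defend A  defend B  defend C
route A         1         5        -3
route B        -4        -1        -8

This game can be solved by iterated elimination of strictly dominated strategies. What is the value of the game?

-3

Column defend B is strictly dominated by defend A for General Y (1<5, -4<-1); eliminate defend B.
Row route B is strictly dominated by row route A (1>-4, -3>-8); eliminate route B.
Column defend A is strictly dominated by defend C for General Y (-3<1); eliminate defend A.
Only (route A, defend C) remains, with payoff -3.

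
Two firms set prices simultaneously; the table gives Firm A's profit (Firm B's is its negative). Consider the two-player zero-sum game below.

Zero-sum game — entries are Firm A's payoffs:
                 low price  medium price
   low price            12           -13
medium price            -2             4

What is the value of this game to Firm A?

22/31

Row minima are -13 and -2, so Firm A's maximin is -2; column maxima are 12 and 4, so Firm B's minimax is 4. These differ, so the equilibrium is in mixed strategies.
Let Firm A play low price with probability p. Firm B is indifferent when 12p − 2(1−p) = −13p + 4(1−p), giving p = 6/31.
Let Firm B play low price with probability q. Firm A is indifferent when 12q − 13(1−q) = −2q + 4(1−q), giving q = 17/31.
The value is 12·(17/31) + (-13)·(14/31) = 22/31.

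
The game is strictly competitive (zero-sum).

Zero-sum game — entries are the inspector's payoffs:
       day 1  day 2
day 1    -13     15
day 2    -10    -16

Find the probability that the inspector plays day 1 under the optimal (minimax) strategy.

3/17

Row minima are -13 and -16, so the inspector's maximin is -13; column maxima are -10 and 15, so the inspectee's minimax is -10. These differ, so the equilibrium is in mixed strategies.
Let the inspector play day 1 with probability p. The inspectee is indifferent when −13p − 10(1−p) = 15p − 16(1−p), giving p = 3/17.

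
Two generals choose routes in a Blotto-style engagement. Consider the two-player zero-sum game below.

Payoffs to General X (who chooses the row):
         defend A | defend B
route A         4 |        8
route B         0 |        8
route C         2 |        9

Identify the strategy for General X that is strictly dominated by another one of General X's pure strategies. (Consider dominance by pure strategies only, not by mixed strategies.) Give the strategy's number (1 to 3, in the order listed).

2

Compare route B with route C: 2 > 0, 9 > 8.
So route C strictly dominates route B for General X; route B is strictly dominated.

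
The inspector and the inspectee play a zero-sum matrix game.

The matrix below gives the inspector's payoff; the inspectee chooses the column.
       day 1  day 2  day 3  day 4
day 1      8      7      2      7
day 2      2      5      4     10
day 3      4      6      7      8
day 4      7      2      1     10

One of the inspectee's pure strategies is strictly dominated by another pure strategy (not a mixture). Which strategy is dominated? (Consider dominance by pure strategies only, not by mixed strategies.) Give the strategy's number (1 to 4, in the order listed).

4

The inspectee prefers columns that give the inspector less. Compare day 4 with day 3: 2 < 7, 4 < 10, 7 < 8, 1 < 10.
So day 3 strictly dominates day 4 for the inspectee; day 4 is strictly dominated.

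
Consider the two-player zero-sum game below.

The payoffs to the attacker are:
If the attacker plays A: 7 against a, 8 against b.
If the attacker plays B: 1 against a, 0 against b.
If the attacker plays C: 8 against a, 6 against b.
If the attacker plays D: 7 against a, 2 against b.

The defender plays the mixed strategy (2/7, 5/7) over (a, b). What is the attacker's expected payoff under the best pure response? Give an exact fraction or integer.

A: (7)·(2/7) + (8)·(5/7) = 54/7.
B: (1)·(2/7) + (0)·(5/7) = 2/7.
C: (8)·(2/7) + (6)·(5/7) = 46/7.
D: (7)·(2/7) + (2)·(5/7) = 24/7.
The best pure response is A with expected payoff 54/7.

54/7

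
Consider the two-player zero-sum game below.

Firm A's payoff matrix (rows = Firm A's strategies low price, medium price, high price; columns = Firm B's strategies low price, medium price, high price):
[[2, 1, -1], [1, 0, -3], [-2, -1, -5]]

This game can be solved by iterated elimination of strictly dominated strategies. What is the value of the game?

-1

Row medium price is strictly dominated by row low price (2>1, 1>0, -1>-3); eliminate medium price.
Row high price is strictly dominated by row low price (2>-2, 1>-1, -1>-5); eliminate high price.
Column medium price is strictly dominated by high price for Firm B (-1<1); eliminate medium price.
Column low price is strictly dominated by high price for Firm B (-1<2); eliminate low price.
Only (low price, high price) remains, with payoff -1.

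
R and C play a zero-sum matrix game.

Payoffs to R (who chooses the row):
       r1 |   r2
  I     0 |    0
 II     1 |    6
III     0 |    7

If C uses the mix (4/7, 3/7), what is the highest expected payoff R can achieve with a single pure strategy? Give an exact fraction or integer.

I: (0)·(4/7) + (0)·(3/7) = 0.
II: (1)·(4/7) + (6)·(3/7) = 22/7.
III: (0)·(4/7) + (7)·(3/7) = 3.
The best pure response is II with expected payoff 22/7.

22/7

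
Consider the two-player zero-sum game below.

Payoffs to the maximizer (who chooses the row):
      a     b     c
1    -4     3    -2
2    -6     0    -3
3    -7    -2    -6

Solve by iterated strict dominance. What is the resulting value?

Row 2 is strictly dominated by row 1 (-4>-6, 3>0, -2>-3); eliminate 2.
Row 3 is strictly dominated by row 1 (-4>-7, 3>-2, -2>-6); eliminate 3.
Column b is strictly dominated by a for the minimizer (-4<3); eliminate b.
Column c is strictly dominated by a for the minimizer (-4<-2); eliminate c.
Only (1, a) remains, with payoff -4.

-4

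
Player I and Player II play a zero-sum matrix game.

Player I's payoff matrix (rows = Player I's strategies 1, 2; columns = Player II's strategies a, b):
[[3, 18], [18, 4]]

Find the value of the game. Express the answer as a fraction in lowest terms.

312/29

Row minima are 3 and 4, so Player I's maximin is 4; column maxima are 18 and 18, so Player II's minimax is 18. These differ, so the equilibrium is in mixed strategies.
Let Player I play 1 with probability p. Player II is indifferent when 3p + 18(1−p) = 18p + 4(1−p), giving p = 14/29.
Let Player II play a with probability q. Player I is indifferent when 3q + 18(1−q) = 18q + 4(1−q), giving q = 14/29.
The value is 3·(14/29) + (18)·(15/29) = 312/29.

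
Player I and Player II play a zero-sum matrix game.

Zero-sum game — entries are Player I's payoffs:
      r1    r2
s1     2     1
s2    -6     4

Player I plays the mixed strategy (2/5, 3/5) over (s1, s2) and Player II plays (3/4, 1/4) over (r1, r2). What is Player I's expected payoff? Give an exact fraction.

Against (3/4, 1/4), each row's expected payoff is s1: 7/4; s2: -7/2.
Taking the (2/5, 3/5)-weighted average: (2/5)·(7/4) + (3/5)·(-7/2) = -7/5.

-7/5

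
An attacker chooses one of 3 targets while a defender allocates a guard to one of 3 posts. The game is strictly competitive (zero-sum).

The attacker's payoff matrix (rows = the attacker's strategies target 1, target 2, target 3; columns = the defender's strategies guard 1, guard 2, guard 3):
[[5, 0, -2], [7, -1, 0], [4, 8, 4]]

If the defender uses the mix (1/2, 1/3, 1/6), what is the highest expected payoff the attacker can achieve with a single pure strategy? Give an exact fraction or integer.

16/3

target 1: (5)·(1/2) + (0)·(1/3) + (-2)·(1/6) = 13/6.
target 2: (7)·(1/2) + (-1)·(1/3) + (0)·(1/6) = 19/6.
target 3: (4)·(1/2) + (8)·(1/3) + (4)·(1/6) = 16/3.
The best pure response is target 3 with expected payoff 16/3.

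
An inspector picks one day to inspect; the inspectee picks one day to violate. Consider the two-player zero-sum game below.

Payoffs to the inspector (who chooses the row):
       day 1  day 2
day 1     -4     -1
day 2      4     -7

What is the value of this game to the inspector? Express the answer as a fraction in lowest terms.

Row minima are -4 and -7, so the inspector's maximin is -4; column maxima are 4 and -1, so the inspectee's minimax is -1. These differ, so the equilibrium is in mixed strategies.
Let the inspector play day 1 with probability p. The inspectee is indifferent when −4p + 4(1−p) = −p − 7(1−p), giving p = 11/14.
Let the inspectee play day 1 with probability q. The inspector is indifferent when −4q − (1−q) = 4q − 7(1−q), giving q = 3/7.
The value is -4·(3/7) + (-1)·(4/7) = -16/7.

-16/7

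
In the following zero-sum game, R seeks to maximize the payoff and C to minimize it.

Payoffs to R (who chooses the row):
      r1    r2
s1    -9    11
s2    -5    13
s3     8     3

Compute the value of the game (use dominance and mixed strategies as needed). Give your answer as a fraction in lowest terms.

119/23

Row s1 is strictly dominated by row s2, so R never plays it.
The remaining 2×2 game on (s2, s3) × (r1, r2) has no saddle point. Let R play s2 with probability p; indifference gives −5p + 8(1−p) = 13p + 3(1−p), so p = 5/23.
Similarly C's optimal q on r1 is 10/23, and the value is -5·(10/23) + (13)·(13/23) = 119/23.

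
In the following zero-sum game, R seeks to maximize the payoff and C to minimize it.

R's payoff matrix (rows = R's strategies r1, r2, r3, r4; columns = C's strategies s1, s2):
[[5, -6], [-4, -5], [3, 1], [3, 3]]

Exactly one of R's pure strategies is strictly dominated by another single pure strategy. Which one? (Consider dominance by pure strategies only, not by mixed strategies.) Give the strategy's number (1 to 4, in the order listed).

Compare r2 with r3: 3 > -4, 1 > -5.
So r3 strictly dominates r2 for R; r2 is strictly dominated.

2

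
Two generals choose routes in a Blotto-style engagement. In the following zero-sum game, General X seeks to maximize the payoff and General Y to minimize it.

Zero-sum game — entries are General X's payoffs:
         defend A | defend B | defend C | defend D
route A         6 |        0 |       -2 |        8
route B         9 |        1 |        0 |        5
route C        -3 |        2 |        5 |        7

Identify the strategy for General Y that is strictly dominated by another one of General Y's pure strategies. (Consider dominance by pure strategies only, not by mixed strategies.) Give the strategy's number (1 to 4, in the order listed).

4

General Y prefers columns that give General X less. Compare defend D with defend B: 0 < 8, 1 < 5, 2 < 7.
So defend B strictly dominates defend D for General Y; defend D is strictly dominated.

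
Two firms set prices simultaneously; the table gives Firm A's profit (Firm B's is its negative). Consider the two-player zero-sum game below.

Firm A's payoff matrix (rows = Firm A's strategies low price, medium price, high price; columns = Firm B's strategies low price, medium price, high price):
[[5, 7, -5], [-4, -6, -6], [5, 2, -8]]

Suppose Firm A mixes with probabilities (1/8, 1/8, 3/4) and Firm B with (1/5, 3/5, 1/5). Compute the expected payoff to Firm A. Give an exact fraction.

11/40

Against (1/5, 3/5, 1/5), each row's expected payoff is low price: 21/5; medium price: -28/5; high price: 3/5.
Taking the (1/8, 1/8, 3/4)-weighted average: (1/8)·(21/5) + (1/8)·(-28/5) + (3/4)·(3/5) = 11/40.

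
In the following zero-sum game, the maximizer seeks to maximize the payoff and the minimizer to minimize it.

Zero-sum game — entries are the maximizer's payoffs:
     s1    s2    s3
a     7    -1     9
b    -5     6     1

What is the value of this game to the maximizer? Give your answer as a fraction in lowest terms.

37/19

Column s3 is strictly dominated by s1 for the minimizer (it gives the maximizer more in every row).
The remaining 2×2 game on (a, b) × (s1, s2) has no saddle point. Let the maximizer play a with probability p; indifference gives 7p − 5(1−p) = −p + 6(1−p), so p = 11/19.
Similarly the minimizer's optimal q on s1 is 7/19, and the value is 7·(7/19) + (-1)·(12/19) = 37/19.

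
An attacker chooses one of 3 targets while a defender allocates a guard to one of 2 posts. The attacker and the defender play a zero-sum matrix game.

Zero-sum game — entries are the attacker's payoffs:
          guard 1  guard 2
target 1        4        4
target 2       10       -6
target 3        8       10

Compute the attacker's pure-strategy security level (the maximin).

The worst-case payoff for each row is target 1: 4, target 2: -6, target 3: 8.
The best of these is 8.

8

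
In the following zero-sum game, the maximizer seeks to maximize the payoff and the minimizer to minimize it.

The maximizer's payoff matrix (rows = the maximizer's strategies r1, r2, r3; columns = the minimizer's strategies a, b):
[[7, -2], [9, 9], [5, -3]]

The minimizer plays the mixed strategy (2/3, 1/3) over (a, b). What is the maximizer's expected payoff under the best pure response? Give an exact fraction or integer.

9

r1: (7)·(2/3) + (-2)·(1/3) = 4.
r2: (9)·(2/3) + (9)·(1/3) = 9.
r3: (5)·(2/3) + (-3)·(1/3) = 7/3.
The best pure response is r2 with expected payoff 9.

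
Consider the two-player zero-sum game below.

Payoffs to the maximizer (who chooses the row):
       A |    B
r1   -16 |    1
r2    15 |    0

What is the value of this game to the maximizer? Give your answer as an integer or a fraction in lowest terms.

15/32

Row minima are -16 and 0, so the maximizer's maximin is 0; column maxima are 15 and 1, so the minimizer's minimax is 1. These differ, so the equilibrium is in mixed strategies.
Let the maximizer play r1 with probability p. The minimizer is indifferent when −16p + 15(1−p) = p, giving p = 15/32.
Let the minimizer play A with probability q. The maximizer is indifferent when −16q + (1−q) = 15q, giving q = 1/32.
The value is -16·(1/32) + (1)·(31/32) = 15/32.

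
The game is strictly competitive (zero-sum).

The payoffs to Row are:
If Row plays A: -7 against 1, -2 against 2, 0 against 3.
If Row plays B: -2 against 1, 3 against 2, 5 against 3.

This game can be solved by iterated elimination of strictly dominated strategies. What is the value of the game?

-2

Row A is strictly dominated by row B (-2>-7, 3>-2, 5>0); eliminate A.
Column 2 is strictly dominated by 1 for Column (-2<3); eliminate 2.
Column 3 is strictly dominated by 1 for Column (-2<5); eliminate 3.
Only (B, 1) remains, with payoff -2.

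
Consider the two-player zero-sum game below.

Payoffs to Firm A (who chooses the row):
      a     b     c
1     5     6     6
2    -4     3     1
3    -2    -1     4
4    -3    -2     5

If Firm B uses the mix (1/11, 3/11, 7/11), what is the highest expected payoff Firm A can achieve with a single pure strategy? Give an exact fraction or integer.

1: (5)·(1/11) + (6)·(3/11) + (6)·(7/11) = 65/11.
2: (-4)·(1/11) + (3)·(3/11) + (1)·(7/11) = 12/11.
3: (-2)·(1/11) + (-1)·(3/11) + (4)·(7/11) = 23/11.
4: (-3)·(1/11) + (-2)·(3/11) + (5)·(7/11) = 26/11.
The best pure response is 1 with expected payoff 65/11.

65/11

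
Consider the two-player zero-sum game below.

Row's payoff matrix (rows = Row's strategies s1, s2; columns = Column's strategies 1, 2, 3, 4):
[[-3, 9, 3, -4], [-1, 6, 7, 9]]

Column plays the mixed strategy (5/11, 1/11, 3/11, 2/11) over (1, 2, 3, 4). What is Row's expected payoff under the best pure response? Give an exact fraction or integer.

s1: (-3)·(5/11) + (9)·(1/11) + (3)·(3/11) + (-4)·(2/11) = -5/11.
s2: (-1)·(5/11) + (6)·(1/11) + (7)·(3/11) + (9)·(2/11) = 40/11.
The best pure response is s2 with expected payoff 40/11.

40/11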